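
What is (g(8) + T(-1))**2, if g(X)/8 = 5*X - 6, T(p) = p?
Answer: 73441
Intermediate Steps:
g(X) = -48 + 40*X (g(X) = 8*(5*X - 6) = 8*(-6 + 5*X) = -48 + 40*X)
(g(8) + T(-1))**2 = ((-48 + 40*8) - 1)**2 = ((-48 + 320) - 1)**2 = (272 - 1)**2 = 271**2 = 73441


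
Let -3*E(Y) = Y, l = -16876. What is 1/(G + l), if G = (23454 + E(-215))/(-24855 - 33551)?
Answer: -175218/2957049545 ≈ -5.9254e-5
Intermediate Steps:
E(Y) = -Y/3
G = -70577/175218 (G = (23454 - ⅓*(-215))/(-24855 - 33551) = (23454 + 215/3)/(-58406) = (70577/3)*(-1/58406) = -70577/175218 ≈ -0.40280)
1/(G + l) = 1/(-70577/175218 - 16876) = 1/(-2957049545/175218) = -175218/2957049545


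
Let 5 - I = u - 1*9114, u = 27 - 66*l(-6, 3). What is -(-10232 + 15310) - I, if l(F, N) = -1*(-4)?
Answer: -14434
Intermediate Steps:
l(F, N) = 4
u = -237 (u = 27 - 66*4 = 27 - 264 = -237)
I = 9356 (I = 5 - (-237 - 1*9114) = 5 - (-237 - 9114) = 5 - 1*(-9351) = 5 + 9351 = 9356)
-(-10232 + 15310) - I = -(-10232 + 15310) - 1*9356 = -1*5078 - 9356 = -5078 - 9356 = -14434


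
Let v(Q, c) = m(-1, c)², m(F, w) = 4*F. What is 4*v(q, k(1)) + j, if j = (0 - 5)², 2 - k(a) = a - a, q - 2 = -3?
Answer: 89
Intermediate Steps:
q = -1 (q = 2 - 3 = -1)
k(a) = 2 (k(a) = 2 - (a - a) = 2 - 1*0 = 2 + 0 = 2)
j = 25 (j = (-5)² = 25)
v(Q, c) = 16 (v(Q, c) = (4*(-1))² = (-4)² = 16)
4*v(q, k(1)) + j = 4*16 + 25 = 64 + 25 = 89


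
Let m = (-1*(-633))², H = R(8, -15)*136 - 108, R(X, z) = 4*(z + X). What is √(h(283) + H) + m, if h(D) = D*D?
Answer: 400689 + √76173 ≈ 4.0097e+5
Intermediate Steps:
R(X, z) = 4*X + 4*z (R(X, z) = 4*(X + z) = 4*X + 4*z)
h(D) = D²
H = -3916 (H = (4*8 + 4*(-15))*136 - 108 = (32 - 60)*136 - 108 = -28*136 - 108 = -3808 - 108 = -3916)
m = 400689 (m = 633² = 400689)
√(h(283) + H) + m = √(283² - 3916) + 400689 = √(80089 - 3916) + 400689 = √76173 + 400689 = 400689 + √76173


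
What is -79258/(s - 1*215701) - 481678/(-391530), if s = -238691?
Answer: 671780953/478247580 ≈ 1.4047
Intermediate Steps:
-79258/(s - 1*215701) - 481678/(-391530) = -79258/(-238691 - 1*215701) - 481678/(-391530) = -79258/(-238691 - 215701) - 481678*(-1/391530) = -79258/(-454392) + 7769/6315 = -79258*(-1/454392) + 7769/6315 = 39629/227196 + 7769/6315 = 671780953/478247580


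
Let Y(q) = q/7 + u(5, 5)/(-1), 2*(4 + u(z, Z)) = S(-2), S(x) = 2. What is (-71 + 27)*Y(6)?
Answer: -1188/7 ≈ -169.71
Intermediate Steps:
u(z, Z) = -3 (u(z, Z) = -4 + (½)*2 = -4 + 1 = -3)
Y(q) = 3 + q/7 (Y(q) = q/7 - 3/(-1) = q*(⅐) - 3*(-1) = q/7 + 3 = 3 + q/7)
(-71 + 27)*Y(6) = (-71 + 27)*(3 + (⅐)*6) = -44*(3 + 6/7) = -44*27/7 = -1188/7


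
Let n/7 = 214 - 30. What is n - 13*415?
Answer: -4107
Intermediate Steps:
n = 1288 (n = 7*(214 - 30) = 7*184 = 1288)
n - 13*415 = 1288 - 13*415 = 1288 - 5395 = -4107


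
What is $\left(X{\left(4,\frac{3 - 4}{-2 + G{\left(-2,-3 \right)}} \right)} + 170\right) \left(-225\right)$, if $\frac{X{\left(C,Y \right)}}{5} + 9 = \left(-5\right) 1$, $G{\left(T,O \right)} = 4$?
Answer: $-22500$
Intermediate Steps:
$X{\left(C,Y \right)} = -70$ ($X{\left(C,Y \right)} = -45 + 5 \left(\left(-5\right) 1\right) = -45 + 5 \left(-5\right) = -45 - 25 = -70$)
$\left(X{\left(4,\frac{3 - 4}{-2 + G{\left(-2,-3 \right)}} \right)} + 170\right) \left(-225\right) = \left(-70 + 170\right) \left(-225\right) = 100 \left(-225\right) = -22500$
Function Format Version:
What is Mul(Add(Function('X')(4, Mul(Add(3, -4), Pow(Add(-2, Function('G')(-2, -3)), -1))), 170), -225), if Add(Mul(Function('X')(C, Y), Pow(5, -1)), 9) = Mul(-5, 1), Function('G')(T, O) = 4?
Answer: -22500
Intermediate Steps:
Function('X')(C, Y) = -70 (Function('X')(C, Y) = Add(-45, Mul(5, Mul(-5, 1))) = Add(-45, Mul(5, -5)) = Add(-45, -25) = -70)
Mul(Add(Function('X')(4, Mul(Add(3, -4), Pow(Add(-2, Function('G')(-2, -3)), -1))), 170), -225) = Mul(Add(-70, 170), -225) = Mul(100, -225) = -22500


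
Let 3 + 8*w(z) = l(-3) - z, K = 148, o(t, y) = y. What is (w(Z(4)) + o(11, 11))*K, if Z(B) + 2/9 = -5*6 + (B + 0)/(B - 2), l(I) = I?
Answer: 18352/9 ≈ 2039.1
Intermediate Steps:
Z(B) = -272/9 + B/(-2 + B) (Z(B) = -2/9 + (-5*6 + (B + 0)/(B - 2)) = -2/9 + (-30 + B/(-2 + B)) = -272/9 + B/(-2 + B))
w(z) = -3/4 - z/8 (w(z) = -3/8 + (-3 - z)/8 = -3/8 + (-3/8 - z/8) = -3/4 - z/8)
(w(Z(4)) + o(11, 11))*K = ((-3/4 - (544 - 263*4)/(72*(-2 + 4))) + 11)*148 = ((-3/4 - (544 - 1052)/(72*2)) + 11)*148 = ((-3/4 - (-508)/(72*2)) + 11)*148 = ((-3/4 - 1/8*(-254/9)) + 11)*148 = ((-3/4 + 127/36) + 11)*148 = (25/9 + 11)*148 = (124/9)*148 = 18352/9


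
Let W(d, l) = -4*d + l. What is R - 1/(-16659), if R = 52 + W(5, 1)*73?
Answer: -22239764/16659 ≈ -1335.0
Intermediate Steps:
W(d, l) = l - 4*d
R = -1335 (R = 52 + (1 - 4*5)*73 = 52 + (1 - 20)*73 = 52 - 19*73 = 52 - 1387 = -1335)
R - 1/(-16659) = -1335 - 1/(-16659) = -1335 - 1*(-1/16659) = -1335 + 1/16659 = -22239764/16659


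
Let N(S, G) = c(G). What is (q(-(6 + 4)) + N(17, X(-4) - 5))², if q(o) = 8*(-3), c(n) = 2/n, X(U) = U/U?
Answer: 2401/4 ≈ 600.25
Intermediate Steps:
X(U) = 1
N(S, G) = 2/G
q(o) = -24
(q(-(6 + 4)) + N(17, X(-4) - 5))² = (-24 + 2/(1 - 5))² = (-24 + 2/(-4))² = (-24 + 2*(-¼))² = (-24 - ½)² = (-49/2)² = 2401/4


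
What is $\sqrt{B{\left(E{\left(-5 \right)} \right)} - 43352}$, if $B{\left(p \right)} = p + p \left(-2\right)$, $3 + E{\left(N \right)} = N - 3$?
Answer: $i \sqrt{43341} \approx 208.19 i$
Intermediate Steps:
$E{\left(N \right)} = -6 + N$ ($E{\left(N \right)} = -3 + \left(N - 3\right) = -3 + \left(-3 + N\right) = -6 + N$)
$B{\left(p \right)} = - p$ ($B{\left(p \right)} = p - 2 p = - p$)
$\sqrt{B{\left(E{\left(-5 \right)} \right)} - 43352} = \sqrt{- (-6 - 5) - 43352} = \sqrt{\left(-1\right) \left(-11\right) - 43352} = \sqrt{11 - 43352} = \sqrt{-43341} = i \sqrt{43341}$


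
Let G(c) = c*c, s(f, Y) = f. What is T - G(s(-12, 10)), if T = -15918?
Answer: -16062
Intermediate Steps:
G(c) = c**2
T - G(s(-12, 10)) = -15918 - 1*(-12)**2 = -15918 - 1*144 = -15918 - 144 = -16062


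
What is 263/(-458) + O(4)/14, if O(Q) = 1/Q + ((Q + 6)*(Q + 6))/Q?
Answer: 15765/12824 ≈ 1.2293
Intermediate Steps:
O(Q) = 1/Q + (6 + Q)²/Q (O(Q) = 1/Q + ((6 + Q)*(6 + Q))/Q = 1/Q + (6 + Q)²/Q)
263/(-458) + O(4)/14 = 263/(-458) + ((1 + (6 + 4)²)/4)/14 = 263*(-1/458) + ((1 + 10²)/4)*(1/14) = -263/458 + ((1 + 100)/4)*(1/14) = -263/458 + ((¼)*101)*(1/14) = -263/458 + (101/4)*(1/14) = -263/458 + 101/56 = 15765/12824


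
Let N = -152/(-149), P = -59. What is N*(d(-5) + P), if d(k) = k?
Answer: -9728/149 ≈ -65.289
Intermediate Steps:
N = 152/149 (N = -152*(-1/149) = 152/149 ≈ 1.0201)
N*(d(-5) + P) = 152*(-5 - 59)/149 = (152/149)*(-64) = -9728/149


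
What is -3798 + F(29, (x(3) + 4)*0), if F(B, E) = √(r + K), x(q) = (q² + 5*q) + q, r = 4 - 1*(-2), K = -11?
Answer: -3798 + I*√5 ≈ -3798.0 + 2.2361*I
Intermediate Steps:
r = 6 (r = 4 + 2 = 6)
x(q) = q² + 6*q
F(B, E) = I*√5 (F(B, E) = √(6 - 11) = √(-5) = I*√5)
-3798 + F(29, (x(3) + 4)*0) = -3798 + I*√5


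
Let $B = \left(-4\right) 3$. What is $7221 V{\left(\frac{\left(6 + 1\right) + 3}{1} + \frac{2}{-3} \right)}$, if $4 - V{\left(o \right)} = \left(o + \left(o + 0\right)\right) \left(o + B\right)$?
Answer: $\frac{1164988}{3} \approx 3.8833 \cdot 10^{5}$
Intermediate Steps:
$B = -12$
$V{\left(o \right)} = 4 - 2 o \left(-12 + o\right)$ ($V{\left(o \right)} = 4 - \left(o + \left(o + 0\right)\right) \left(o - 12\right) = 4 - \left(o + o\right) \left(-12 + o\right) = 4 - 2 o \left(-12 + o\right)$)
$7221 V{\left(\frac{\left(6 + 1\right) + 3}{1} + \frac{2}{-3} \right)} = 7221 \left(4 - 2 \left(\frac{\left(6 + 1\right) + 3}{1} + \frac{2}{-3}\right)^{2} + 24 \left(\frac{\left(6 + 1\right) + 3}{1} + \frac{2}{-3}\right)\right) = 7221 \left(4 - 2 \left(\left(7 + 3\right) 1 + 2 \left(- \frac{1}{3}\right)\right)^{2} + 24 \left(\left(7 + 3\right) 1 + 2 \left(- \frac{1}{3}\right)\right)\right) = 7221 \left(4 - 2 \left(10 \cdot 1 - \frac{2}{3}\right)^{2} + 24 \left(10 \cdot 1 - \frac{2}{3}\right)\right) = 7221 \left(4 - 2 \left(10 - \frac{2}{3}\right)^{2} + 24 \left(10 - \frac{2}{3}\right)\right) = 7221 \left(4 - 2 \left(\frac{28}{3}\right)^{2} + 24 \cdot \frac{28}{3}\right) = 7221 \left(4 - \frac{1568}{9} + 224\right) = 7221 \cdot \frac{484}{9} = \frac{1164988}{3}$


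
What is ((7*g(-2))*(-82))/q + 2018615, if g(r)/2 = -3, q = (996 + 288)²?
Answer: 277333477907/137388 ≈ 2.0186e+6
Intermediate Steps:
q = 1648656 (q = 1284² = 1648656)
g(r) = -6 (g(r) = 2*(-3) = -6)
((7*g(-2))*(-82))/q + 2018615 = ((7*(-6))*(-82))/1648656 + 2018615 = -42*(-82)*(1/1648656) + 2018615 = 3444*(1/1648656) + 2018615 = 287/137388 + 2018615 = 277333477907/137388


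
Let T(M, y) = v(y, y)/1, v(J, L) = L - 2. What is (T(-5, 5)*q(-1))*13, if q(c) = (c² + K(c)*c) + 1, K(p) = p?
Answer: 117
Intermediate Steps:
v(J, L) = -2 + L
q(c) = 1 + 2*c² (q(c) = (c² + c*c) + 1 = (c² + c²) + 1 = 2*c² + 1 = 1 + 2*c²)
T(M, y) = -2 + y (T(M, y) = (-2 + y)/1 = (-2 + y)*1 = -2 + y)
(T(-5, 5)*q(-1))*13 = ((-2 + 5)*(1 + 2*(-1)²))*13 = (3*(1 + 2*1))*13 = (3*(1 + 2))*13 = (3*3)*13 = 9*13 = 117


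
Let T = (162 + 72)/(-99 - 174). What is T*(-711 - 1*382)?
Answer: 6558/7 ≈ 936.86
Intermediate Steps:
T = -6/7 (T = 234/(-273) = 234*(-1/273) = -6/7 ≈ -0.85714)
T*(-711 - 1*382) = -6*(-711 - 1*382)/7 = -6*(-711 - 382)/7 = -6/7*(-1093) = 6558/7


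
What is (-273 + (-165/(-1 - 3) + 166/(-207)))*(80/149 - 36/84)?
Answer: -21758489/863604 ≈ -25.195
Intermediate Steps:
(-273 + (-165/(-1 - 3) + 166/(-207)))*(80/149 - 36/84) = (-273 + (-165/(1*(-4)) + 166*(-1/207)))*(80*(1/149) - 36*1/84) = (-273 + (-165/(-4) - 166/207))*(80/149 - 3/7) = (-273 + (-165*(-¼) - 166/207))*(113/1043) = (-273 + (165/4 - 166/207))*(113/1043) = (-273 + 33491/828)*(113/1043) = -192553/828*113/1043 = -21758489/863604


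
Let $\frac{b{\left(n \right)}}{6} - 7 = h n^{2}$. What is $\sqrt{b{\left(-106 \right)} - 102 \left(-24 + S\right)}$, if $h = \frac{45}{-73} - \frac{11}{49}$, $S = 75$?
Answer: $\frac{2 i \sqrt{4037714826}}{511} \approx 248.7 i$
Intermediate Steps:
$h = - \frac{3008}{3577}$ ($h = 45 \left(- \frac{1}{73}\right) - \frac{11}{49} = - \frac{45}{73} - \frac{11}{49} = - \frac{3008}{3577} \approx -0.84093$)
$b{\left(n \right)} = 42 - \frac{18048 n^{2}}{3577}$ ($b{\left(n \right)} = 42 + 6 \left(- \frac{3008 n^{2}}{3577}\right) = 42 - \frac{18048 n^{2}}{3577}$)
$\sqrt{b{\left(-106 \right)} - 102 \left(-24 + S\right)} = \sqrt{\left(42 - \frac{18048 \left(-106\right)^{2}}{3577}\right) - 102 \left(-24 + 75\right)} = \sqrt{\left(42 - \frac{202787328}{3577}\right) - 5202} = \sqrt{- \frac{202637094}{3577} - 5202} = \sqrt{- \frac{221244648}{3577}} = \frac{2 i \sqrt{4037714826}}{511}$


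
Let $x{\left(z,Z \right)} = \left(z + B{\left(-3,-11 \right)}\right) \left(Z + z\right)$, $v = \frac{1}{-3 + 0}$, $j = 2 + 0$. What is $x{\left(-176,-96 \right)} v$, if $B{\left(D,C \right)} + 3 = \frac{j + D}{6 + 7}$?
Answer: $- \frac{211072}{13} \approx -16236.0$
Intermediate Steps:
$j = 2$
$B{\left(D,C \right)} = - \frac{37}{13} + \frac{D}{13}$ ($B{\left(D,C \right)} = -3 + \frac{2 + D}{6 + 7} = -3 + \frac{2 + D}{13} = -3 + \left(2 + D\right) \frac{1}{13} = -3 + \left(\frac{2}{13} + \frac{D}{13}\right) = - \frac{37}{13} + \frac{D}{13}$)
$v = - \frac{1}{3}$ ($v = \frac{1}{-3} = - \frac{1}{3} \approx -0.33333$)
$x{\left(z,Z \right)} = \left(- \frac{40}{13} + z\right) \left(Z + z\right)$ ($x{\left(z,Z \right)} = \left(z + \left(- \frac{37}{13} + \frac{1}{13} \left(-3\right)\right)\right) \left(Z + z\right) = \left(z - \frac{40}{13}\right) \left(Z + z\right) = \left(- \frac{40}{13} + z\right) \left(Z + z\right)$)
$x{\left(-176,-96 \right)} v = \left(\left(-176\right)^{2} - - \frac{3840}{13} - - \frac{7040}{13} - -16896\right) \left(- \frac{1}{3}\right) = \left(30976 + \frac{3840}{13} + \frac{7040}{13} + 16896\right) \left(- \frac{1}{3}\right) = \frac{633216}{13} \left(- \frac{1}{3}\right) = - \frac{211072}{13}$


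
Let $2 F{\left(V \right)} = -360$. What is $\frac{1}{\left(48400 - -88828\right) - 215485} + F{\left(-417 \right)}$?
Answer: $- \frac{14086261}{78257} \approx -180.0$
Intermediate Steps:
$F{\left(V \right)} = -180$ ($F{\left(V \right)} = \frac{1}{2} \left(-360\right) = -180$)
$\frac{1}{\left(48400 - -88828\right) - 215485} + F{\left(-417 \right)} = \frac{1}{\left(48400 - -88828\right) - 215485} - 180 = \frac{1}{\left(48400 + 88828\right) - 215485} - 180 = \frac{1}{137228 - 215485} - 180 = \frac{1}{-78257} - 180 = - \frac{1}{78257} - 180 = - \frac{14086261}{78257}$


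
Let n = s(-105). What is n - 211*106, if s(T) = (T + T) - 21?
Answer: -22597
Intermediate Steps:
s(T) = -21 + 2*T (s(T) = 2*T - 21 = -21 + 2*T)
n = -231 (n = -21 + 2*(-105) = -21 - 210 = -231)
n - 211*106 = -231 - 211*106 = -231 - 22366 = -22597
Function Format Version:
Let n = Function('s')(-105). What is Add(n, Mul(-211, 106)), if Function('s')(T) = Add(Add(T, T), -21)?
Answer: -22597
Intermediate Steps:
Function('s')(T) = Add(-21, Mul(2, T)) (Function('s')(T) = Add(Mul(2, T), -21) = Add(-21, Mul(2, T)))
n = -231 (n = Add(-21, Mul(2, -105)) = Add(-21, -210) = -231)
Add(n, Mul(-211, 106)) = Add(-231, Mul(-211, 106)) = Add(-231, -22366) = -22597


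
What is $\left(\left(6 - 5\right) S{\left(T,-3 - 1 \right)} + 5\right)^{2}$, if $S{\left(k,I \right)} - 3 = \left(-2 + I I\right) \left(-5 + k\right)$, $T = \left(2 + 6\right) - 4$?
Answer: $36$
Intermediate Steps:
$T = 4$ ($T = 8 - 4 = 4$)
$S{\left(k,I \right)} = 3 + \left(-5 + k\right) \left(-2 + I^{2}\right)$ ($S{\left(k,I \right)} = 3 + \left(-2 + I I\right) \left(-5 + k\right) = 3 + \left(-2 + I^{2}\right) \left(-5 + k\right) = 3 + \left(-5 + k\right) \left(-2 + I^{2}\right)$)
$\left(\left(6 - 5\right) S{\left(T,-3 - 1 \right)} + 5\right)^{2} = \left(\left(6 - 5\right) \left(13 - 5 \left(-3 - 1\right)^{2} - 8 + 4 \left(-3 - 1\right)^{2}\right) + 5\right)^{2} = \left(1 \left(13 - 5 \left(-3 - 1\right)^{2} - 8 + 4 \left(-3 - 1\right)^{2}\right) + 5\right)^{2} = \left(1 \left(13 - 5 \left(-4\right)^{2} - 8 + 4 \left(-4\right)^{2}\right) + 5\right)^{2} = \left(1 \left(13 - 80 - 8 + 4 \cdot 16\right) + 5\right)^{2} = \left(1 \left(13 - 80 - 8 + 64\right) + 5\right)^{2} = \left(1 \left(-11\right) + 5\right)^{2} = \left(-11 + 5\right)^{2} = \left(-6\right)^{2} = 36$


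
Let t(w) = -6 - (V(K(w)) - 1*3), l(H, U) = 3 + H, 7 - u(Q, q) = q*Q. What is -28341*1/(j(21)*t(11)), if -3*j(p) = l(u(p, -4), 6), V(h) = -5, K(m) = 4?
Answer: 1809/4 ≈ 452.25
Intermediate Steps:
u(Q, q) = 7 - Q*q (u(Q, q) = 7 - q*Q = 7 - Q*q)
j(p) = -10/3 - 4*p/3 (j(p) = -(3 + (7 - 1*p*(-4)))/3 = -(3 + (7 + 4*p))/3 = -(10 + 4*p)/3 = -10/3 - 4*p/3)
t(w) = 2 (t(w) = -6 - (-5 - 1*3) = -6 - (-5 - 3) = -6 - 1*(-8) = -6 + 8 = 2)
-28341*1/(j(21)*t(11)) = -28341*1/(2*(-10/3 - 4/3*21)) = -28341*1/(2*(-10/3 - 28)) = -28341/((-94/3*2)) = -28341/(-188/3) = -28341*(-3/188) = 1809/4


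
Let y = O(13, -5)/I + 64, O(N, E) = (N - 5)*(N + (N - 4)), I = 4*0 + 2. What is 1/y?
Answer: 1/152 ≈ 0.0065789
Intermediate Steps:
I = 2 (I = 0 + 2 = 2)
O(N, E) = (-5 + N)*(-4 + 2*N) (O(N, E) = (-5 + N)*(N + (-4 + N)) = (-5 + N)*(-4 + 2*N))
y = 152 (y = (20 - 14*13 + 2*13²)/2 + 64 = (20 - 182 + 2*169)*(½) + 64 = (20 - 182 + 338)*(½) + 64 = 176*(½) + 64 = 88 + 64 = 152)
1/y = 1/152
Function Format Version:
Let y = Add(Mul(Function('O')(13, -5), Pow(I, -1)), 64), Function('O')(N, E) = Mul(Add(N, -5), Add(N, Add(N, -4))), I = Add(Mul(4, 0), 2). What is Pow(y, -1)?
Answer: Rational(1, 152) ≈ 0.0065789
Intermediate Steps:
I = 2 (I = Add(0, 2) = 2)
Function('O')(N, E) = Mul(Add(-5, N), Add(-4, Mul(2, N))) (Function('O')(N, E) = Mul(Add(-5, N), Add(N, Add(-4, N))) = Mul(Add(-5, N), Add(-4, Mul(2, N))))
y = 152 (y = Add(Mul(Add(20, Mul(-14, 13), Mul(2, Pow(13, 2))), Pow(2, -1)), 64) = Add(Mul(Add(20, -182, Mul(2, 169)), Rational(1, 2)), 64) = Add(Mul(Add(20, -182, 338), Rational(1, 2)), 64) = Add(Mul(176, Rational(1, 2)), 64) = Add(88, 64) = 152)
Pow(y, -1) = Pow(152, -1) = Rational(1, 152)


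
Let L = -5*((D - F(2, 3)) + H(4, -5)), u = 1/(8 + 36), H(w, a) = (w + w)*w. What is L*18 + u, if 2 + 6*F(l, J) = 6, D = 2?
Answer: -131999/44 ≈ -3000.0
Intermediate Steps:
F(l, J) = ⅔ (F(l, J) = -⅓ + (⅙)*6 = -⅓ + 1 = ⅔)
H(w, a) = 2*w² (H(w, a) = (2*w)*w = 2*w²)
u = 1/44 ≈ 0.022727
L = -500/3 (L = -5*((2 - 1*⅔) + 2*4²) = -5*((2 - ⅔) + 2*16) = -5*(4/3 + 32) = -5*100/3 = -500/3 ≈ -166.67)
L*18 + u = -500/3*18 + 1/44 = -3000 + 1/44 = -131999/44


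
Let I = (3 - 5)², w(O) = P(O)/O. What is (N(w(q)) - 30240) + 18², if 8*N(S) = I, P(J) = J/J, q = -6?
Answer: -59831/2 ≈ -29916.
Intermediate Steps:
P(J) = 1
w(O) = 1/O
I = 4 (I = (-2)² = 4)
N(S) = ½ (N(S) = (⅛)*4 = ½)
(N(w(q)) - 30240) + 18² = (½ - 30240) + 18² = -60479/2 + 324 = -59831/2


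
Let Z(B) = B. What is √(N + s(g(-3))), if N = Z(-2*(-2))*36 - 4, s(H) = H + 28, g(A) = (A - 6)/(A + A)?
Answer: √678/2 ≈ 13.019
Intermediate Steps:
g(A) = (-6 + A)/(2*A) (g(A) = (-6 + A)/((2*A)) = (-6 + A)*(1/(2*A)) = (-6 + A)/(2*A))
s(H) = 28 + H
N = 140 (N = -2*(-2)*36 - 4 = 4*36 - 4 = 144 - 4 = 140)
√(N + s(g(-3))) = √(140 + (28 + (½)*(-6 - 3)/(-3))) = √(140 + (28 + (½)*(-⅓)*(-9))) = √(140 + (28 + 3/2)) = √(140 + 59/2) = √(339/2) = √678/2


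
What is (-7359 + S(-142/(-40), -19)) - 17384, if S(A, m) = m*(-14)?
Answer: -24477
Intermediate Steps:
S(A, m) = -14*m
(-7359 + S(-142/(-40), -19)) - 17384 = (-7359 - 14*(-19)) - 17384 = (-7359 + 266) - 17384 = -7093 - 17384 = -24477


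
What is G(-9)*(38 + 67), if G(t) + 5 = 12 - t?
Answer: 1680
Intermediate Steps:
G(t) = 7 - t (G(t) = -5 + (12 - t) = 7 - t)
G(-9)*(38 + 67) = (7 - 1*(-9))*(38 + 67) = (7 + 9)*105 = 16*105 = 1680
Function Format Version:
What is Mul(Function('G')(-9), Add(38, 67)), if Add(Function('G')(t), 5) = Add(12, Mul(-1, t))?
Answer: 1680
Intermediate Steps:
Function('G')(t) = Add(7, Mul(-1, t)) (Function('G')(t) = Add(-5, Add(12, Mul(-1, t))) = Add(7, Mul(-1, t)))
Mul(Function('G')(-9), Add(38, 67)) = Mul(Add(7, Mul(-1, -9)), Add(38, 67)) = Mul(Add(7, 9), 105) = Mul(16, 105) = 1680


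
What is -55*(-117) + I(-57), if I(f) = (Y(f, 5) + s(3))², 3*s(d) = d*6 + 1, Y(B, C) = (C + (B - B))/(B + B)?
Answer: 9349261/1444 ≈ 6474.6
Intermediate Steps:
Y(B, C) = C/(2*B) (Y(B, C) = (C + 0)/((2*B)) = C*(1/(2*B)) = C/(2*B))
s(d) = ⅓ + 2*d (s(d) = (d*6 + 1)/3 = (6*d + 1)/3 = (1 + 6*d)/3 = ⅓ + 2*d)
I(f) = (19/3 + 5/(2*f))² (I(f) = ((½)*5/f + (⅓ + 2*3))² = (5/(2*f) + (⅓ + 6))² = (5/(2*f) + 19/3)² = (19/3 + 5/(2*f))²)
-55*(-117) + I(-57) = -55*(-117) + (1/36)*(15 + 38*(-57))²/(-57)² = 6435 + (1/36)*(1/3249)*(15 - 2166)² = 6435 + (1/36)*(1/3249)*(-2151)² = 6435 + (1/36)*(1/3249)*4626801 = 6435 + 57121/1444 = 9349261/1444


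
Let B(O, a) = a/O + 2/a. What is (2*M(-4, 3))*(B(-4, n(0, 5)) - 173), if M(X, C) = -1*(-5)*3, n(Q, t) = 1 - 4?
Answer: -10375/2 ≈ -5187.5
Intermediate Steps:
n(Q, t) = -3
B(O, a) = 2/a + a/O
M(X, C) = 15 (M(X, C) = 5*3 = 15)
(2*M(-4, 3))*(B(-4, n(0, 5)) - 173) = (2*15)*((2/(-3) - 3/(-4)) - 173) = 30*((2*(-⅓) - 3*(-¼)) - 173) = 30*((-⅔ + ¾) - 173) = 30*(1/12 - 173) = 30*(-2075/12) = -10375/2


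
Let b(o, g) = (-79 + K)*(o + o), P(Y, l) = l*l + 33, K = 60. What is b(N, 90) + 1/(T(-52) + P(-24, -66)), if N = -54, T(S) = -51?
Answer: 8901577/4338 ≈ 2052.0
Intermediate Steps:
P(Y, l) = 33 + l² (P(Y, l) = l² + 33 = 33 + l²)
b(o, g) = -38*o (b(o, g) = (-79 + 60)*(o + o) = -38*o)
b(N, 90) + 1/(T(-52) + P(-24, -66)) = -38*(-54) + 1/(-51 + (33 + (-66)²)) = 2052 + 1/(-51 + (33 + 4356)) = 2052 + 1/(-51 + 4389) = 2052 + 1/4338 = 8901577/4338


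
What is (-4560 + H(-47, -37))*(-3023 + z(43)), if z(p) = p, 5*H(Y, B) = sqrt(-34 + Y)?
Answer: 13588800 - 5364*I ≈ 1.3589e+7 - 5364.0*I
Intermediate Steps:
H(Y, B) = sqrt(-34 + Y)/5
(-4560 + H(-47, -37))*(-3023 + z(43)) = (-4560 + sqrt(-34 - 47)/5)*(-3023 + 43) = (-4560 + sqrt(-81)/5)*(-2980) = (-4560 + (9*I)/5)*(-2980) = (-4560 + 9*I/5)*(-2980) = 13588800 - 5364*I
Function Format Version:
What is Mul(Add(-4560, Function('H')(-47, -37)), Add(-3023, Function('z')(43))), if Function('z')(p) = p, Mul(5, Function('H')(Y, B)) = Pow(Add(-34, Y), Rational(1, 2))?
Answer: Add(13588800, Mul(-5364, I)) ≈ Add(1.3589e+7, Mul(-5364.0, I))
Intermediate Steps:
Function('H')(Y, B) = Mul(Rational(1, 5), Pow(Add(-34, Y), Rational(1, 2)))
Mul(Add(-4560, Function('H')(-47, -37)), Add(-3023, Function('z')(43))) = Mul(Add(-4560, Mul(Rational(1, 5), Pow(Add(-34, -47), Rational(1, 2)))), Add(-3023, 43)) = Mul(Add(-4560, Mul(Rational(1, 5), Pow(-81, Rational(1, 2)))), -2980) = Mul(Add(-4560, Mul(Rational(1, 5), Mul(9, I))), -2980) = Mul(Add(-4560, Mul(Rational(9, 5), I)), -2980) = Add(13588800, Mul(-5364, I))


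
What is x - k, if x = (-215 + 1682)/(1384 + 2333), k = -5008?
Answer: 2068467/413 ≈ 5008.4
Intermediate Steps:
x = 163/413 (x = 1467/3717 = 1467*(1/3717) = 163/413 ≈ 0.39467)
x - k = 163/413 - 1*(-5008) = 163/413 + 5008 = 2068467/413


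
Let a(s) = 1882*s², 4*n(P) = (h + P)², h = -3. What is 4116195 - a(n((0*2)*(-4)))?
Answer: 32853339/8 ≈ 4.1067e+6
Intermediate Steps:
n(P) = (-3 + P)²/4
4116195 - a(n((0*2)*(-4))) = 4116195 - 1882*((-3 + (0*2)*(-4))²/4)² = 4116195 - 1882*((-3 + 0*(-4))²/4)² = 4116195 - 1882*((-3 + 0)²/4)² = 4116195 - 1882*((¼)*(-3)²)² = 4116195 - 1882*((¼)*9)² = 4116195 - 1882*(9/4)² = 4116195 - 1882*81/16 = 4116195 - 1*76221/8 = 4116195 - 76221/8 = 32853339/8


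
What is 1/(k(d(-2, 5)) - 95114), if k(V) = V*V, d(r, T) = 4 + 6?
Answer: -1/95014 ≈ -1.0525e-5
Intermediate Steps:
d(r, T) = 10
k(V) = V**2
1/(k(d(-2, 5)) - 95114) = 1/(10**2 - 95114) = 1/(100 - 95114) = 1/(-95014) = -1/95014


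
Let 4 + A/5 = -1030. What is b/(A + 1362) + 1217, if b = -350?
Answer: 331049/272 ≈ 1217.1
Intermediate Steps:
A = -5170 (A = -20 + 5*(-1030) = -20 - 5150 = -5170)
b/(A + 1362) + 1217 = -350/(-5170 + 1362) + 1217 = -350/(-3808) + 1217 = -350*(-1/3808) + 1217 = 25/272 + 1217 = 331049/272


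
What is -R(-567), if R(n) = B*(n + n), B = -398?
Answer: -451332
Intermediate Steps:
R(n) = -796*n (R(n) = -398*(n + n) = -796*n)
-R(-567) = -(-796)*(-567) = -1*451332 = -451332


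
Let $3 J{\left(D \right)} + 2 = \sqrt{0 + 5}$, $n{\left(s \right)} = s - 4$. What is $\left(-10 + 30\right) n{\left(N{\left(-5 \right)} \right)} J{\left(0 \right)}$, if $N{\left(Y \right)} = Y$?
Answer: $120 - 60 \sqrt{5} \approx -14.164$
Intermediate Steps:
$n{\left(s \right)} = -4 + s$
$J{\left(D \right)} = - \frac{2}{3} + \frac{\sqrt{5}}{3}$ ($J{\left(D \right)} = - \frac{2}{3} + \frac{\sqrt{0 + 5}}{3} = - \frac{2}{3} + \frac{\sqrt{5}}{3}$)
$\left(-10 + 30\right) n{\left(N{\left(-5 \right)} \right)} J{\left(0 \right)} = \left(-10 + 30\right) \left(-4 - 5\right) \left(- \frac{2}{3} + \frac{\sqrt{5}}{3}\right) = 20 \left(-9\right) \left(- \frac{2}{3} + \frac{\sqrt{5}}{3}\right) = - 180 \left(- \frac{2}{3} + \frac{\sqrt{5}}{3}\right) = 120 - 60 \sqrt{5}$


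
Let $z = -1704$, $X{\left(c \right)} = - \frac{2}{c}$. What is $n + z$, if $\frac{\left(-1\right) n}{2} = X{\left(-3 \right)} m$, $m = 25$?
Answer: $- \frac{5212}{3} \approx -1737.3$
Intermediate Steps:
$n = - \frac{100}{3}$ ($n = - 2 - \frac{2}{-3} \cdot 25 = - 2 \left(-2\right) \left(- \frac{1}{3}\right) 25 = - 2 \cdot \frac{2}{3} \cdot 25 = \left(-2\right) \frac{50}{3} = - \frac{100}{3} \approx -33.333$)
$n + z = - \frac{100}{3} - 1704 = - \frac{5212}{3}$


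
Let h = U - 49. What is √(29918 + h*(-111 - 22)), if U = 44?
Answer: √30583 ≈ 174.88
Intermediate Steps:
h = -5 (h = 44 - 49 = -5)
√(29918 + h*(-111 - 22)) = √(29918 - 5*(-111 - 22)) = √(29918 - 5*(-133)) = √(29918 + 665) = √30583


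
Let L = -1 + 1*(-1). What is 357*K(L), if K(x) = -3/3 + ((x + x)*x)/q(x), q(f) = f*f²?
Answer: -714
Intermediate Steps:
L = -2 (L = -1 - 1 = -2)
q(f) = f³
K(x) = -1 + 2/x (K(x) = -3/3 + ((x + x)*x)/(x³) = -3*⅓ + ((2*x)*x)/x³ = -1 + (2*x²)/x³ = -1 + 2/x)
357*K(L) = 357*((2 - 1*(-2))/(-2)) = 357*(-(2 + 2)/2) = 357*(-½*4) = 357*(-2) = -714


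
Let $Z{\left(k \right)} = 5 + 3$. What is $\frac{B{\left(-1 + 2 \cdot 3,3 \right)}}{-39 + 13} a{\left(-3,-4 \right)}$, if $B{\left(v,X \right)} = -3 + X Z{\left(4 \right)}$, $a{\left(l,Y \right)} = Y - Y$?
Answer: $0$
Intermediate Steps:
$Z{\left(k \right)} = 8$
$a{\left(l,Y \right)} = 0$
$B{\left(v,X \right)} = -3 + 8 X$ ($B{\left(v,X \right)} = -3 + X 8 = -3 + 8 X$)
$\frac{B{\left(-1 + 2 \cdot 3,3 \right)}}{-39 + 13} a{\left(-3,-4 \right)} = \frac{-3 + 8 \cdot 3}{-39 + 13} \cdot 0 = \frac{-3 + 24}{-26} \cdot 0 = 21 \left(- \frac{1}{26}\right) 0 = \left(- \frac{21}{26}\right) 0 = 0$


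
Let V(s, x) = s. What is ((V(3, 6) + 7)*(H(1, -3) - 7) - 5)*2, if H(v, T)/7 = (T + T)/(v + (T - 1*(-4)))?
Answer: -570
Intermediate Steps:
H(v, T) = 14*T/(4 + T + v) (H(v, T) = 7*((T + T)/(v + (T - 1*(-4)))) = 7*((2*T)/(v + (T + 4))) = 7*((2*T)/(v + (4 + T))) = 7*((2*T)/(4 + T + v)) = 7*(2*T/(4 + T + v)) = 14*T/(4 + T + v))
((V(3, 6) + 7)*(H(1, -3) - 7) - 5)*2 = ((3 + 7)*(14*(-3)/(4 - 3 + 1) - 7) - 5)*2 = (10*(14*(-3)/2 - 7) - 5)*2 = (10*(14*(-3)*(1/2) - 7) - 5)*2 = (10*(-21 - 7) - 5)*2 = (10*(-28) - 5)*2 = (-280 - 5)*2 = -285*2 = -570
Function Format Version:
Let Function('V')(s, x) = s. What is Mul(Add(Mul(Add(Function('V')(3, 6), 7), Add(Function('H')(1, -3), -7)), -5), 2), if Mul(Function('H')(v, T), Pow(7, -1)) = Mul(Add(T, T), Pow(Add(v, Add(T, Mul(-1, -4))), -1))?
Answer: -570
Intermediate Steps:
Function('H')(v, T) = Mul(14, T, Pow(Add(4, T, v), -1)) (Function('H')(v, T) = Mul(7, Mul(Add(T, T), Pow(Add(v, Add(T, Mul(-1, -4))), -1))) = Mul(7, Mul(Mul(2, T), Pow(Add(v, Add(T, 4)), -1))) = Mul(7, Mul(Mul(2, T), Pow(Add(v, Add(4, T)), -1))) = Mul(7, Mul(Mul(2, T), Pow(Add(4, T, v), -1))) = Mul(7, Mul(2, T, Pow(Add(4, T, v), -1))) = Mul(14, T, Pow(Add(4, T, v), -1)))
Mul(Add(Mul(Add(Function('V')(3, 6), 7), Add(Function('H')(1, -3), -7)), -5), 2) = Mul(Add(Mul(Add(3, 7), Add(Mul(14, -3, Pow(Add(4, -3, 1), -1)), -7)), -5), 2) = Mul(Add(Mul(10, Add(Mul(14, -3, Pow(2, -1)), -7)), -5), 2) = Mul(Add(Mul(10, Add(Mul(14, -3, Rational(1, 2)), -7)), -5), 2) = Mul(Add(Mul(10, Add(-21, -7)), -5), 2) = Mul(Add(Mul(10, -28), -5), 2) = Mul(Add(-280, -5), 2) = Mul(-285, 2) = -570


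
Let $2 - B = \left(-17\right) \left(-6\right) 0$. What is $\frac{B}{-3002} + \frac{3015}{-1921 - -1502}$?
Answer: $- \frac{4525934}{628919} \approx -7.1964$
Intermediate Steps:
$B = 2$ ($B = 2 - \left(-17\right) \left(-6\right) 0 = 2 - 102 \cdot 0 = 2 - 0 = 2 + 0 = 2$)
$\frac{B}{-3002} + \frac{3015}{-1921 - -1502} = \frac{2}{-3002} + \frac{3015}{-1921 - -1502} = 2 \left(- \frac{1}{3002}\right) + \frac{3015}{-1921 + 1502} = - \frac{1}{1501} + \frac{3015}{-419} = - \frac{1}{1501} + 3015 \left(- \frac{1}{419}\right) = - \frac{1}{1501} - \frac{3015}{419} = - \frac{4525934}{628919}$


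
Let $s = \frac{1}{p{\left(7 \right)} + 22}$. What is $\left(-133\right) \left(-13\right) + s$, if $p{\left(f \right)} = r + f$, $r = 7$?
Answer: $\frac{62245}{36} \approx 1729.0$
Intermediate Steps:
$p{\left(f \right)} = 7 + f$
$s = \frac{1}{36}$ ($s = \frac{1}{\left(7 + 7\right) + 22} = \frac{1}{14 + 22} = \frac{1}{36} \approx 0.027778$)
$\left(-133\right) \left(-13\right) + s = \left(-133\right) \left(-13\right) + \frac{1}{36} = 1729 + \frac{1}{36} = \frac{62245}{36}$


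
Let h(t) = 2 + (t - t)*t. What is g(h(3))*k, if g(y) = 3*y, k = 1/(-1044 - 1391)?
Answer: -6/2435 ≈ -0.0024641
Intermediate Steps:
h(t) = 2 (h(t) = 2 + 0*t = 2 + 0 = 2)
k = -1/2435 (k = 1/(-2435) = -1/2435 ≈ -0.00041068)
g(h(3))*k = (3*2)*(-1/2435) = 6*(-1/2435) = -6/2435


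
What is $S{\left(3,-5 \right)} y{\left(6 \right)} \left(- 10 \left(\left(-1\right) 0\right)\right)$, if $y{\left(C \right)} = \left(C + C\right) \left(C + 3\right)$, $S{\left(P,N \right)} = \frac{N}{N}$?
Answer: $0$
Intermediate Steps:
$S{\left(P,N \right)} = 1$
$y{\left(C \right)} = 2 C \left(3 + C\right)$
$S{\left(3,-5 \right)} y{\left(6 \right)} \left(- 10 \left(\left(-1\right) 0\right)\right) = 1 \cdot 2 \cdot 6 \left(3 + 6\right) \left(- 10 \left(\left(-1\right) 0\right)\right) = 1 \cdot 2 \cdot 6 \cdot 9 \left(\left(-10\right) 0\right) = 1 \cdot 108 \cdot 0 = 108 \cdot 0 = 0$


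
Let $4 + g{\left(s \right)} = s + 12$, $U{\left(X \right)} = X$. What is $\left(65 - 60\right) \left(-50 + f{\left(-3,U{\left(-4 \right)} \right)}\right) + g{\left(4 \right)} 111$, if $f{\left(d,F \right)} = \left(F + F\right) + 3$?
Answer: $1057$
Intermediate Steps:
$g{\left(s \right)} = 8 + s$ ($g{\left(s \right)} = -4 + \left(s + 12\right) = -4 + \left(12 + s\right) = 8 + s$)
$f{\left(d,F \right)} = 3 + 2 F$ ($f{\left(d,F \right)} = 2 F + 3 = 3 + 2 F$)
$\left(65 - 60\right) \left(-50 + f{\left(-3,U{\left(-4 \right)} \right)}\right) + g{\left(4 \right)} 111 = \left(65 - 60\right) \left(-50 + \left(3 + 2 \left(-4\right)\right)\right) + \left(8 + 4\right) 111 = 5 \left(-50 + \left(3 - 8\right)\right) + 12 \cdot 111 = 5 \left(-50 - 5\right) + 1332 = 5 \left(-55\right) + 1332 = -275 + 1332 = 1057$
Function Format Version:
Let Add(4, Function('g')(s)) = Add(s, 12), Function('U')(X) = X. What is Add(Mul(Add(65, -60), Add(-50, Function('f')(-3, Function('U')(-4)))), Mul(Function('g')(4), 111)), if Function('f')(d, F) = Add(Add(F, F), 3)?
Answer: 1057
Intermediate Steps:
Function('g')(s) = Add(8, s) (Function('g')(s) = Add(-4, Add(s, 12)) = Add(-4, Add(12, s)) = Add(8, s))
Function('f')(d, F) = Add(3, Mul(2, F)) (Function('f')(d, F) = Add(Mul(2, F), 3) = Add(3, Mul(2, F)))
Add(Mul(Add(65, -60), Add(-50, Function('f')(-3, Function('U')(-4)))), Mul(Function('g')(4), 111)) = Add(Mul(Add(65, -60), Add(-50, Add(3, Mul(2, -4)))), Mul(Add(8, 4), 111)) = Add(Mul(5, Add(-50, Add(3, -8))), Mul(12, 111)) = Add(Mul(5, Add(-50, -5)), 1332) = Add(Mul(5, -55), 1332) = Add(-275, 1332) = 1057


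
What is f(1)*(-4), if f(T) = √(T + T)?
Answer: -4*√2 ≈ -5.6569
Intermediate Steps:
f(T) = √2*√T (f(T) = √(2*T) = √2*√T)
f(1)*(-4) = (√2*√1)*(-4) = (√2*1)*(-4) = √2*(-4) = -4*√2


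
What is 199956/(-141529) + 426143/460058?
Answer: -31679764801/65111548682 ≈ -0.48655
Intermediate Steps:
199956/(-141529) + 426143/460058 = 199956*(-1/141529) + 426143*(1/460058) = -199956/141529 + 426143/460058 = -31679764801/65111548682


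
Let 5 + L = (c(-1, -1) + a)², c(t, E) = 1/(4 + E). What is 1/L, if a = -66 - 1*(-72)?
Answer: 9/316 ≈ 0.028481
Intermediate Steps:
a = 6 (a = -66 + 72 = 6)
L = 316/9 (L = -5 + (1/(4 - 1) + 6)² = -5 + (1/3 + 6)² = -5 + (⅓ + 6)² = -5 + (19/3)² = -5 + 361/9 = 316/9 ≈ 35.111)
1/L = 1/(316/9) = 9/316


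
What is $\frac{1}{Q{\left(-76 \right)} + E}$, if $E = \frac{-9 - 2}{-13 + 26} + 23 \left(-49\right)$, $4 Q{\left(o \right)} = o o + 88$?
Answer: $\frac{13}{4396} \approx 0.0029572$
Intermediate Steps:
$Q{\left(o \right)} = 22 + \frac{o^{2}}{4}$ ($Q{\left(o \right)} = \frac{o o + 88}{4} = \frac{o^{2} + 88}{4} = \frac{88 + o^{2}}{4} = 22 + \frac{o^{2}}{4}$)
$E = - \frac{14662}{13}$ ($E = - \frac{11}{13} - 1127 = - \frac{14662}{13} \approx -1127.8$)
$\frac{1}{Q{\left(-76 \right)} + E} = \frac{1}{\left(22 + \frac{\left(-76\right)^{2}}{4}\right) - \frac{14662}{13}} = \frac{1}{\left(22 + \frac{1}{4} \cdot 5776\right) - \frac{14662}{13}} = \frac{1}{\left(22 + 1444\right) - \frac{14662}{13}} = \frac{1}{1466 - \frac{14662}{13}} = \frac{1}{\frac{4396}{13}} = \frac{13}{4396}$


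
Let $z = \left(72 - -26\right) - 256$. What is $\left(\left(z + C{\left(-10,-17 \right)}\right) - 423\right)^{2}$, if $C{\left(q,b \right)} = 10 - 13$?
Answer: $341056$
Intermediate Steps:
$C{\left(q,b \right)} = -3$
$z = -158$ ($z = \left(72 + 26\right) - 256 = 98 - 256 = -158$)
$\left(\left(z + C{\left(-10,-17 \right)}\right) - 423\right)^{2} = \left(\left(-158 - 3\right) - 423\right)^{2} = \left(-161 - 423\right)^{2} = \left(-584\right)^{2} = 341056$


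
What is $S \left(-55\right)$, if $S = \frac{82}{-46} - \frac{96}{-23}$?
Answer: $- \frac{3025}{23} \approx -131.52$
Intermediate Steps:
$S = \frac{55}{23}$ ($S = 82 \left(- \frac{1}{46}\right) - - \frac{96}{23} = - \frac{41}{23} + \frac{96}{23} = \frac{55}{23} \approx 2.3913$)
$S \left(-55\right) = \frac{55}{23} \left(-55\right) = - \frac{3025}{23}$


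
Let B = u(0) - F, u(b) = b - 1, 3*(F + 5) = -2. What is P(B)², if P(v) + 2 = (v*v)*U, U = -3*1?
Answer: 40804/9 ≈ 4533.8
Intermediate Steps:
F = -17/3 (F = -5 + (⅓)*(-2) = -5 - ⅔ = -17/3 ≈ -5.6667)
u(b) = -1 + b
B = 14/3 (B = (-1 + 0) - 1*(-17/3) = -1 + 17/3 = 14/3 ≈ 4.6667)
U = -3
P(v) = -2 - 3*v² (P(v) = -2 + (v*v)*(-3) = -2 + v²*(-3) = -2 - 3*v²)
P(B)² = (-2 - 3*(14/3)²)² = (-2 - 3*196/9)² = (-2 - 196/3)² = (-202/3)² = 40804/9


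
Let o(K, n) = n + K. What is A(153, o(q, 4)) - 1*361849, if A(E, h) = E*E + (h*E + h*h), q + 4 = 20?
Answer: -334980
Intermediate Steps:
q = 16 (q = -4 + 20 = 16)
o(K, n) = K + n
A(E, h) = E² + h² + E*h (A(E, h) = E² + (E*h + h²) = E² + (h² + E*h) = E² + h² + E*h)
A(153, o(q, 4)) - 1*361849 = (153² + (16 + 4)² + 153*(16 + 4)) - 1*361849 = (23409 + 20² + 153*20) - 361849 = (23409 + 400 + 3060) - 361849 = 26869 - 361849 = -334980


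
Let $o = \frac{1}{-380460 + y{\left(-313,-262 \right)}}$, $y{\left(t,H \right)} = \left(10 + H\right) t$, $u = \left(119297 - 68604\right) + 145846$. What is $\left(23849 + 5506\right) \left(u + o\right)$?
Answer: $\frac{5630936688625}{976} \approx 5.7694 \cdot 10^{9}$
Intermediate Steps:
$u = 196539$ ($u = 50693 + 145846 = 196539$)
$y{\left(t,H \right)} = t \left(10 + H\right)$
$o = - \frac{1}{301584}$ ($o = \frac{1}{-380460 - 313 \left(10 - 262\right)} = \frac{1}{-380460 - -78876} = \frac{1}{-380460 + 78876} = \frac{1}{-301584} = - \frac{1}{301584} \approx -3.3158 \cdot 10^{-6}$)
$\left(23849 + 5506\right) \left(u + o\right) = \left(23849 + 5506\right) \left(196539 - \frac{1}{301584}\right) = 29355 \cdot \frac{59273017775}{301584} = \frac{5630936688625}{976}$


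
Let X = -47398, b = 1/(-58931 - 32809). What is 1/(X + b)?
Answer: -91740/4348292521 ≈ -2.1098e-5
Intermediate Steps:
b = -1/91740 (b = 1/(-91740) = -1/91740 ≈ -1.0900e-5)
1/(X + b) = 1/(-47398 - 1/91740) = 1/(-4348292521/91740) = -91740/4348292521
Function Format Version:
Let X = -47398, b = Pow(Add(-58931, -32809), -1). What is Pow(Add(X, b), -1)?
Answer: Rational(-91740, 4348292521) ≈ -2.1098e-5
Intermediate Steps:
b = Rational(-1, 91740) (b = Pow(-91740, -1) = Rational(-1, 91740) ≈ -1.0900e-5)
Pow(Add(X, b), -1) = Pow(Add(-47398, Rational(-1, 91740)), -1) = Pow(Rational(-4348292521, 91740), -1) = Rational(-91740, 4348292521)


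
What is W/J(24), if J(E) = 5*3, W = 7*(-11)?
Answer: -77/15 ≈ -5.1333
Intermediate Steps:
W = -77
J(E) = 15
W/J(24) = -77/15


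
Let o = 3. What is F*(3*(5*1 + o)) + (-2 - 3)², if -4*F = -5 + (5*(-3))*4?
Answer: 415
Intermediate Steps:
F = 65/4 (F = -(-5 + (5*(-3))*4)/4 = -(-5 - 15*4)/4 = -(-5 - 60)/4 = -¼*(-65) = 65/4 ≈ 16.250)
F*(3*(5*1 + o)) + (-2 - 3)² = 65*(3*(5*1 + 3))/4 + (-2 - 3)² = 65*(3*(5 + 3))/4 + (-5)² = 65*(3*8)/4 + 25 = (65/4)*24 + 25 = 390 + 25 = 415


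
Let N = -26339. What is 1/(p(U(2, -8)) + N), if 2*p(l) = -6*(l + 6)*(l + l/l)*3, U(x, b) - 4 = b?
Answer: -1/26285 ≈ -3.8045e-5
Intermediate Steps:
U(x, b) = 4 + b
p(l) = -9*(1 + l)*(6 + l) (p(l) = (-6*(l + 6)*(l + l/l)*3)/2 = (-6*(6 + l)*(l + 1)*3)/2 = (-6*(6 + l)*(1 + l)*3)/2 = (-6*(1 + l)*(6 + l)*3)/2 = (-18*(1 + l)*(6 + l))/2 = -9*(1 + l)*(6 + l))
1/(p(U(2, -8)) + N) = 1/((-54 - 63*(4 - 8) - 9*(4 - 8)²) - 26339) = 1/((-54 - 63*(-4) - 9*(-4)²) - 26339) = 1/((-54 + 252 - 9*16) - 26339) = 1/((-54 + 252 - 144) - 26339) = 1/(54 - 26339) = 1/(-26285) = -1/26285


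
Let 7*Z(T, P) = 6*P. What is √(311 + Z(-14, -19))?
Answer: √14441/7 ≈ 17.167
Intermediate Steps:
Z(T, P) = 6*P/7 (Z(T, P) = (6*P)/7 = 6*P/7)
√(311 + Z(-14, -19)) = √(311 + (6/7)*(-19)) = √(311 - 114/7) = √(2063/7) = √14441/7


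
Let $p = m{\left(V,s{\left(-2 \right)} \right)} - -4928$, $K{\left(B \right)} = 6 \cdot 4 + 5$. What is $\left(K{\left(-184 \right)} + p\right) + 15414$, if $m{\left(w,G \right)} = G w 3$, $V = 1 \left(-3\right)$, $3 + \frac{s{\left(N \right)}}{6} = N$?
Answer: $20641$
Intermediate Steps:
$s{\left(N \right)} = -18 + 6 N$
$V = -3$
$K{\left(B \right)} = 29$ ($K{\left(B \right)} = 24 + 5 = 29$)
$m{\left(w,G \right)} = 3 G w$
$p = 5198$ ($p = 3 \left(-18 + 6 \left(-2\right)\right) \left(-3\right) - -4928 = 3 \left(-18 - 12\right) \left(-3\right) + 4928 = 3 \left(-30\right) \left(-3\right) + 4928 = 270 + 4928 = 5198$)
$\left(K{\left(-184 \right)} + p\right) + 15414 = \left(29 + 5198\right) + 15414 = 5227 + 15414 = 20641$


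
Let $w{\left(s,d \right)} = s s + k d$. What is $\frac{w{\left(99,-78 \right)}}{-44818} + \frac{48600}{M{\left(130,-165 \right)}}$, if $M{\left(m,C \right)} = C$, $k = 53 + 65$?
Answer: $- \frac{145216887}{492998} \approx -294.56$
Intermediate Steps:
$k = 118$
$w{\left(s,d \right)} = s^{2} + 118 d$ ($w{\left(s,d \right)} = s s + 118 d = s^{2} + 118 d$)
$\frac{w{\left(99,-78 \right)}}{-44818} + \frac{48600}{M{\left(130,-165 \right)}} = \frac{99^{2} + 118 \left(-78\right)}{-44818} + \frac{48600}{-165} = \left(9801 - 9204\right) \left(- \frac{1}{44818}\right) + 48600 \left(- \frac{1}{165}\right) = 597 \left(- \frac{1}{44818}\right) - \frac{3240}{11} = - \frac{597}{44818} - \frac{3240}{11} = - \frac{145216887}{492998}$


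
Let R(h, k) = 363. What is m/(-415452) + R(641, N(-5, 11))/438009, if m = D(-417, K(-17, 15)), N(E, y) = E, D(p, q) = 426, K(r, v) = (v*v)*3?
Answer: -180721/919049066 ≈ -0.00019664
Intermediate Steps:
K(r, v) = 3*v² (K(r, v) = v²*3 = 3*v²)
m = 426
m/(-415452) + R(641, N(-5, 11))/438009 = 426/(-415452) + 363/438009 = 426*(-1/415452) + 363*(1/438009) = -71/69242 + 11/13273 = -180721/919049066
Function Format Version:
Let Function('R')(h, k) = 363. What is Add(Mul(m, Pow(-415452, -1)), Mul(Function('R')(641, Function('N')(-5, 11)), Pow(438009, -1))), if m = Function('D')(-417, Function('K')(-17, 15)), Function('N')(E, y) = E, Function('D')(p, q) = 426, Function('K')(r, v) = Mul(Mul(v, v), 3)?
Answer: Rational(-180721, 919049066) ≈ -0.00019664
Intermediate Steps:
Function('K')(r, v) = Mul(3, Pow(v, 2)) (Function('K')(r, v) = Mul(Pow(v, 2), 3) = Mul(3, Pow(v, 2)))
m = 426
Add(Mul(m, Pow(-415452, -1)), Mul(Function('R')(641, Function('N')(-5, 11)), Pow(438009, -1))) = Add(Mul(426, Pow(-415452, -1)), Mul(363, Pow(438009, -1))) = Add(Mul(426, Rational(-1, 415452)), Mul(363, Rational(1, 438009))) = Add(Rational(-71, 69242), Rational(11, 13273)) = Rational(-180721, 919049066)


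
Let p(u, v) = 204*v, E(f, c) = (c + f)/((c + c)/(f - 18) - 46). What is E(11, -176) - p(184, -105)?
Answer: 42763/2 ≈ 21382.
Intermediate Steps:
E(f, c) = (c + f)/(-46 + 2*c/(-18 + f)) (E(f, c) = (c + f)/((2*c)/(-18 + f) - 46) = (c + f)/(2*c/(-18 + f) - 46) = (c + f)/(-46 + 2*c/(-18 + f)))
E(11, -176) - p(184, -105) = (11**2 - 18*(-176) - 18*11 - 176*11)/(2*(414 - 176 - 23*11)) - 204*(-105) = (121 + 3168 - 198 - 1936)/(2*(414 - 176 - 253)) - 1*(-21420) = (1/2)*1155/(-15) + 21420 = (1/2)*(-1/15)*1155 + 21420 = -77/2 + 21420 = 42763/2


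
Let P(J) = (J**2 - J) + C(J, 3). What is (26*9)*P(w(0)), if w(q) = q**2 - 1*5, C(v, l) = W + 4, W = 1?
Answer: 8190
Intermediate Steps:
C(v, l) = 5 (C(v, l) = 1 + 4 = 5)
w(q) = -5 + q**2 (w(q) = q**2 - 5 = -5 + q**2)
P(J) = 5 + J**2 - J (P(J) = (J**2 - J) + 5 = 5 + J**2 - J)
(26*9)*P(w(0)) = (26*9)*(5 + (-5 + 0**2)**2 - (-5 + 0**2)) = 234*(5 + (-5 + 0)**2 - (-5 + 0)) = 234*(5 + (-5)**2 - 1*(-5)) = 234*(5 + 25 + 5) = 234*35 = 8190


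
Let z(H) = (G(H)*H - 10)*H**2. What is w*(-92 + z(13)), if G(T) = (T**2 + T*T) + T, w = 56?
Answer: 43084440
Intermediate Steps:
G(T) = T + 2*T**2 (G(T) = (T**2 + T**2) + T = 2*T**2 + T = T + 2*T**2)
z(H) = H**2*(-10 + H**2*(1 + 2*H)) (z(H) = ((H*(1 + 2*H))*H - 10)*H**2 = (H**2*(1 + 2*H) - 10)*H**2 = (-10 + H**2*(1 + 2*H))*H**2 = H**2*(-10 + H**2*(1 + 2*H)))
w*(-92 + z(13)) = 56*(-92 + 13**2*(-10 + 13**2*(1 + 2*13))) = 56*(-92 + 169*(-10 + 169*(1 + 26))) = 56*(-92 + 169*(-10 + 169*27)) = 56*(-92 + 169*(-10 + 4563)) = 56*(-92 + 169*4553) = 56*(-92 + 769457) = 56*769365 = 43084440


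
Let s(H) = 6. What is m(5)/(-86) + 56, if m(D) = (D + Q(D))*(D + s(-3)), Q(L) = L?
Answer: 2353/43 ≈ 54.721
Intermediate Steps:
m(D) = 2*D*(6 + D) (m(D) = (D + D)*(D + 6) = (2*D)*(6 + D) = 2*D*(6 + D))
m(5)/(-86) + 56 = (2*5*(6 + 5))/(-86) + 56 = -5*11/43 + 56 = -1/86*110 + 56 = -55/43 + 56 = 2353/43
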